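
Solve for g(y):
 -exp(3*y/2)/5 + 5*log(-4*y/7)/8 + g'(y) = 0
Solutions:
 g(y) = C1 - 5*y*log(-y)/8 + 5*y*(-2*log(2) + 1 + log(7))/8 + 2*exp(3*y/2)/15


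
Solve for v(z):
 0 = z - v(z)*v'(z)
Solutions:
 v(z) = -sqrt(C1 + z^2)
 v(z) = sqrt(C1 + z^2)


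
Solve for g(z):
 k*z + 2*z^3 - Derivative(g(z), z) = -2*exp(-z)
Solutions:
 g(z) = C1 + k*z^2/2 + z^4/2 - 2*exp(-z)


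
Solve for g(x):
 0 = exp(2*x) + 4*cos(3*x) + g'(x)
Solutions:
 g(x) = C1 - exp(2*x)/2 - 4*sin(3*x)/3


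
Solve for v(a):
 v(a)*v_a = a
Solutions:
 v(a) = -sqrt(C1 + a^2)
 v(a) = sqrt(C1 + a^2)


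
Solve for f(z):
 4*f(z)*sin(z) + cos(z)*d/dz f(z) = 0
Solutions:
 f(z) = C1*cos(z)^4


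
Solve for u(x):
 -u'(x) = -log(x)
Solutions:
 u(x) = C1 + x*log(x) - x


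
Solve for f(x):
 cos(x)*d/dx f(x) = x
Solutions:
 f(x) = C1 + Integral(x/cos(x), x)


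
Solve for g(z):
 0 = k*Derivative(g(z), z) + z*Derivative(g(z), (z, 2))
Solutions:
 g(z) = C1 + z^(1 - re(k))*(C2*sin(log(z)*Abs(im(k))) + C3*cos(log(z)*im(k)))


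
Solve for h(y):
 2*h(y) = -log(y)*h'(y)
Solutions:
 h(y) = C1*exp(-2*li(y))


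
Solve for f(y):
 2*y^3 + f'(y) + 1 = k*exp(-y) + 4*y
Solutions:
 f(y) = C1 - k*exp(-y) - y^4/2 + 2*y^2 - y


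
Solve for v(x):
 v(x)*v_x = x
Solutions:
 v(x) = -sqrt(C1 + x^2)
 v(x) = sqrt(C1 + x^2)


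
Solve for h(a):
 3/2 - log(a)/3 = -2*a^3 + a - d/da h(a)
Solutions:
 h(a) = C1 - a^4/2 + a^2/2 + a*log(a)/3 - 11*a/6


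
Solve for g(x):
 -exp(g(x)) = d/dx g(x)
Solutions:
 g(x) = log(1/(C1 + x))


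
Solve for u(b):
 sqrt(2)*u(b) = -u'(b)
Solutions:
 u(b) = C1*exp(-sqrt(2)*b)


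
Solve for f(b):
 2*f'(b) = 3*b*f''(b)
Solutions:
 f(b) = C1 + C2*b^(5/3)


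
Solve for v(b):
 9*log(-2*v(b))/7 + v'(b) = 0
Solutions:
 7*Integral(1/(log(-_y) + log(2)), (_y, v(b)))/9 = C1 - b


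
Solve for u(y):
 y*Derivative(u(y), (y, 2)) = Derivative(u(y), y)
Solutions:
 u(y) = C1 + C2*y^2


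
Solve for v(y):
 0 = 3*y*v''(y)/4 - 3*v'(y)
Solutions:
 v(y) = C1 + C2*y^5


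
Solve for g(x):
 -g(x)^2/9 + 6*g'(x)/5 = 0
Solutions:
 g(x) = -54/(C1 + 5*x)


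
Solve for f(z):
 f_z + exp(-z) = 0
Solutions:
 f(z) = C1 + exp(-z)


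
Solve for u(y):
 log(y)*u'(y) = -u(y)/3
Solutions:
 u(y) = C1*exp(-li(y)/3)


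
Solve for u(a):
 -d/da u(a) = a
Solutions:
 u(a) = C1 - a^2/2


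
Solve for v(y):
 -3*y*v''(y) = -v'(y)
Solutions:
 v(y) = C1 + C2*y^(4/3)


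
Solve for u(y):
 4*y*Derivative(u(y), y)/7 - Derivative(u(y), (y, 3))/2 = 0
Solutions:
 u(y) = C1 + Integral(C2*airyai(2*7^(2/3)*y/7) + C3*airybi(2*7^(2/3)*y/7), y)


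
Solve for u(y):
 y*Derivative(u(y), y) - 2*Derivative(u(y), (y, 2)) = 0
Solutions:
 u(y) = C1 + C2*erfi(y/2)


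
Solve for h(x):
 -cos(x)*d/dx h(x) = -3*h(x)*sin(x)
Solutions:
 h(x) = C1/cos(x)^3


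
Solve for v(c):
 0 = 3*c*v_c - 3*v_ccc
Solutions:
 v(c) = C1 + Integral(C2*airyai(c) + C3*airybi(c), c)


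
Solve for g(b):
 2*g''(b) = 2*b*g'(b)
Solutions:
 g(b) = C1 + C2*erfi(sqrt(2)*b/2)


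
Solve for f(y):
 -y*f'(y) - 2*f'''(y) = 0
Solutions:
 f(y) = C1 + Integral(C2*airyai(-2^(2/3)*y/2) + C3*airybi(-2^(2/3)*y/2), y)


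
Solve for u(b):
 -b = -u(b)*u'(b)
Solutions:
 u(b) = -sqrt(C1 + b^2)
 u(b) = sqrt(C1 + b^2)


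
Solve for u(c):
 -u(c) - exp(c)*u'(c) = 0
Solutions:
 u(c) = C1*exp(exp(-c))


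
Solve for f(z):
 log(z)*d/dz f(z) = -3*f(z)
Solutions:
 f(z) = C1*exp(-3*li(z))


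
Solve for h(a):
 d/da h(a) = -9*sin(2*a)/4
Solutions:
 h(a) = C1 + 9*cos(2*a)/8


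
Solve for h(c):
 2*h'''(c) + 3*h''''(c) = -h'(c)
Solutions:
 h(c) = C1 + C4*exp(-c) + (C2*sin(sqrt(11)*c/6) + C3*cos(sqrt(11)*c/6))*exp(c/6)


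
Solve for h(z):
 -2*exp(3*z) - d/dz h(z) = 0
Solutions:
 h(z) = C1 - 2*exp(3*z)/3


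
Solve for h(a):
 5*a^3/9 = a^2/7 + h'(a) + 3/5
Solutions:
 h(a) = C1 + 5*a^4/36 - a^3/21 - 3*a/5


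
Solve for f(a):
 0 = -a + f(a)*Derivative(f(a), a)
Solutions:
 f(a) = -sqrt(C1 + a^2)
 f(a) = sqrt(C1 + a^2)


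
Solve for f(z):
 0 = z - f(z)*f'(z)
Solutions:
 f(z) = -sqrt(C1 + z^2)
 f(z) = sqrt(C1 + z^2)


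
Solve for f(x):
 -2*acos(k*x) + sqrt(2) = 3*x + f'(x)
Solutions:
 f(x) = C1 - 3*x^2/2 + sqrt(2)*x - 2*Piecewise((x*acos(k*x) - sqrt(-k^2*x^2 + 1)/k, Ne(k, 0)), (pi*x/2, True))


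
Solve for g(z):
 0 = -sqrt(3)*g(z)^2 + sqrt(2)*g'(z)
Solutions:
 g(z) = -2/(C1 + sqrt(6)*z)


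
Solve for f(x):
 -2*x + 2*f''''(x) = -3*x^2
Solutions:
 f(x) = C1 + C2*x + C3*x^2 + C4*x^3 - x^6/240 + x^5/120


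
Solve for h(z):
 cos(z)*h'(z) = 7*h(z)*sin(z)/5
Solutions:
 h(z) = C1/cos(z)^(7/5)


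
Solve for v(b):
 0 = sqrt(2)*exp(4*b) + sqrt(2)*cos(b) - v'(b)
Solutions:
 v(b) = C1 + sqrt(2)*exp(4*b)/4 + sqrt(2)*sin(b)


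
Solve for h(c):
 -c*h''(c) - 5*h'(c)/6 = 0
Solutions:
 h(c) = C1 + C2*c^(1/6)


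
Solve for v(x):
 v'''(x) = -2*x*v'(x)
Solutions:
 v(x) = C1 + Integral(C2*airyai(-2^(1/3)*x) + C3*airybi(-2^(1/3)*x), x)


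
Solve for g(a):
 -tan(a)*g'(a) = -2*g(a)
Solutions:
 g(a) = C1*sin(a)^2


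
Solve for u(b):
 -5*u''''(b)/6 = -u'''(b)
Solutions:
 u(b) = C1 + C2*b + C3*b^2 + C4*exp(6*b/5)


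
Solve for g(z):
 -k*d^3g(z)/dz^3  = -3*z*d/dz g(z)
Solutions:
 g(z) = C1 + Integral(C2*airyai(3^(1/3)*z*(1/k)^(1/3)) + C3*airybi(3^(1/3)*z*(1/k)^(1/3)), z)


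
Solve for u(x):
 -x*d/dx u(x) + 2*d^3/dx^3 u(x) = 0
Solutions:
 u(x) = C1 + Integral(C2*airyai(2^(2/3)*x/2) + C3*airybi(2^(2/3)*x/2), x)


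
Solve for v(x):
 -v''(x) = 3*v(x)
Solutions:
 v(x) = C1*sin(sqrt(3)*x) + C2*cos(sqrt(3)*x)


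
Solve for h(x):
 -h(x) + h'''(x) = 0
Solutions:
 h(x) = C3*exp(x) + (C1*sin(sqrt(3)*x/2) + C2*cos(sqrt(3)*x/2))*exp(-x/2)


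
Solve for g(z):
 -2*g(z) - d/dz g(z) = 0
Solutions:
 g(z) = C1*exp(-2*z)


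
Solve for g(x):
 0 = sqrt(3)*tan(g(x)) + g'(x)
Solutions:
 g(x) = pi - asin(C1*exp(-sqrt(3)*x))
 g(x) = asin(C1*exp(-sqrt(3)*x))


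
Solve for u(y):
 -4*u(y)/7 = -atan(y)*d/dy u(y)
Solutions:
 u(y) = C1*exp(4*Integral(1/atan(y), y)/7)


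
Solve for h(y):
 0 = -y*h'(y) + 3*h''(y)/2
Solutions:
 h(y) = C1 + C2*erfi(sqrt(3)*y/3)


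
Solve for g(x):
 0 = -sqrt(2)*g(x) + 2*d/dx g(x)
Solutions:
 g(x) = C1*exp(sqrt(2)*x/2)


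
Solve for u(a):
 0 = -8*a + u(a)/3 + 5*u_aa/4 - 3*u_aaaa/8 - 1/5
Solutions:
 u(a) = C1*exp(-sqrt(3)*a*sqrt(5 + sqrt(33))/3) + C2*exp(sqrt(3)*a*sqrt(5 + sqrt(33))/3) + C3*sin(sqrt(3)*a*sqrt(-5 + sqrt(33))/3) + C4*cos(sqrt(3)*a*sqrt(-5 + sqrt(33))/3) + 24*a + 3/5


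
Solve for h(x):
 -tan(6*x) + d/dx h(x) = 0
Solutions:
 h(x) = C1 - log(cos(6*x))/6


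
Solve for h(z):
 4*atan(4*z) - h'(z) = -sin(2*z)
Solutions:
 h(z) = C1 + 4*z*atan(4*z) - log(16*z^2 + 1)/2 - cos(2*z)/2


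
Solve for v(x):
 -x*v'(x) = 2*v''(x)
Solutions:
 v(x) = C1 + C2*erf(x/2)


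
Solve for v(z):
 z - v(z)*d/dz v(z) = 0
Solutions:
 v(z) = -sqrt(C1 + z^2)
 v(z) = sqrt(C1 + z^2)


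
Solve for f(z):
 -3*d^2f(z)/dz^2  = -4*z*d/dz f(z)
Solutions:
 f(z) = C1 + C2*erfi(sqrt(6)*z/3)


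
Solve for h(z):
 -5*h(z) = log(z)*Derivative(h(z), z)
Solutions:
 h(z) = C1*exp(-5*li(z))


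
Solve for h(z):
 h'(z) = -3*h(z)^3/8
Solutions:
 h(z) = -2*sqrt(-1/(C1 - 3*z))
 h(z) = 2*sqrt(-1/(C1 - 3*z))


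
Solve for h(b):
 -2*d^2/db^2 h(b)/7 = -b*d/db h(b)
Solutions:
 h(b) = C1 + C2*erfi(sqrt(7)*b/2)


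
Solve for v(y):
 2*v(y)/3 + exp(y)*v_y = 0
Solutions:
 v(y) = C1*exp(2*exp(-y)/3)


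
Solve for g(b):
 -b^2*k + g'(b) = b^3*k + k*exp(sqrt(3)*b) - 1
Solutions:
 g(b) = C1 + b^4*k/4 + b^3*k/3 - b + sqrt(3)*k*exp(sqrt(3)*b)/3


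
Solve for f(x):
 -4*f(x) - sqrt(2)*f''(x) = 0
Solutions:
 f(x) = C1*sin(2^(3/4)*x) + C2*cos(2^(3/4)*x)


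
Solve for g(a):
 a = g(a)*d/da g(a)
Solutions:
 g(a) = -sqrt(C1 + a^2)
 g(a) = sqrt(C1 + a^2)


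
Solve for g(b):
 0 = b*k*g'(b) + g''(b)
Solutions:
 g(b) = Piecewise((-sqrt(2)*sqrt(pi)*C1*erf(sqrt(2)*b*sqrt(k)/2)/(2*sqrt(k)) - C2, (k > 0) | (k < 0)), (-C1*b - C2, True))


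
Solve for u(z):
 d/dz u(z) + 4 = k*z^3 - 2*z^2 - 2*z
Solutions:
 u(z) = C1 + k*z^4/4 - 2*z^3/3 - z^2 - 4*z


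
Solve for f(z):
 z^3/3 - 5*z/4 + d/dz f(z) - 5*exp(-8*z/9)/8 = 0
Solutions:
 f(z) = C1 - z^4/12 + 5*z^2/8 - 45*exp(-8*z/9)/64


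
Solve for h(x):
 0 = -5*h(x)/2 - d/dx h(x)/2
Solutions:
 h(x) = C1*exp(-5*x)


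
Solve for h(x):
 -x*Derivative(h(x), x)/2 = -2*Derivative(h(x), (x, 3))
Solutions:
 h(x) = C1 + Integral(C2*airyai(2^(1/3)*x/2) + C3*airybi(2^(1/3)*x/2), x)


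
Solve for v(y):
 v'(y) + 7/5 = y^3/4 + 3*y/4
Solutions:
 v(y) = C1 + y^4/16 + 3*y^2/8 - 7*y/5


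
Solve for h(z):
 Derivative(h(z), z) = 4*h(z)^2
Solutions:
 h(z) = -1/(C1 + 4*z)


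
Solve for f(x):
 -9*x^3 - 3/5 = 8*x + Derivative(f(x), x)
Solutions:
 f(x) = C1 - 9*x^4/4 - 4*x^2 - 3*x/5


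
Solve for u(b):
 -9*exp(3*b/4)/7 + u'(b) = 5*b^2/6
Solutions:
 u(b) = C1 + 5*b^3/18 + 12*exp(3*b/4)/7


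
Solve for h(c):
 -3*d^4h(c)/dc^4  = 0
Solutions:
 h(c) = C1 + C2*c + C3*c^2 + C4*c^3


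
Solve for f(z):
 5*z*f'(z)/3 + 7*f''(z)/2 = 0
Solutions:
 f(z) = C1 + C2*erf(sqrt(105)*z/21)


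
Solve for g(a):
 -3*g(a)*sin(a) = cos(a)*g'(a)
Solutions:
 g(a) = C1*cos(a)^3


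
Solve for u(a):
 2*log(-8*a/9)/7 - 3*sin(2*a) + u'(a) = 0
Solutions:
 u(a) = C1 - 2*a*log(-a)/7 - 6*a*log(2)/7 + 2*a/7 + 4*a*log(3)/7 - 3*cos(2*a)/2


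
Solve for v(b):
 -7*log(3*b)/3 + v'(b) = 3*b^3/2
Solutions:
 v(b) = C1 + 3*b^4/8 + 7*b*log(b)/3 - 7*b/3 + 7*b*log(3)/3


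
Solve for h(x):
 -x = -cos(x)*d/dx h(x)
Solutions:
 h(x) = C1 + Integral(x/cos(x), x)


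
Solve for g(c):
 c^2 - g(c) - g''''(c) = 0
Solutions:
 g(c) = c^2 + (C1*sin(sqrt(2)*c/2) + C2*cos(sqrt(2)*c/2))*exp(-sqrt(2)*c/2) + (C3*sin(sqrt(2)*c/2) + C4*cos(sqrt(2)*c/2))*exp(sqrt(2)*c/2)


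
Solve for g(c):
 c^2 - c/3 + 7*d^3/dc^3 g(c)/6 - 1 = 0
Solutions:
 g(c) = C1 + C2*c + C3*c^2 - c^5/70 + c^4/84 + c^3/7


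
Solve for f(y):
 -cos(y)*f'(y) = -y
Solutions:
 f(y) = C1 + Integral(y/cos(y), y)


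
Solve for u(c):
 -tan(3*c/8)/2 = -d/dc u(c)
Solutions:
 u(c) = C1 - 4*log(cos(3*c/8))/3


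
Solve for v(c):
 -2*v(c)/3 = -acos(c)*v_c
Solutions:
 v(c) = C1*exp(2*Integral(1/acos(c), c)/3)


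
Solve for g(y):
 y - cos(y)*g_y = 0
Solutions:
 g(y) = C1 + Integral(y/cos(y), y)


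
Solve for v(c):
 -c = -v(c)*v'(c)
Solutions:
 v(c) = -sqrt(C1 + c^2)
 v(c) = sqrt(C1 + c^2)


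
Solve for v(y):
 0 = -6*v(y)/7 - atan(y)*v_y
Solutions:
 v(y) = C1*exp(-6*Integral(1/atan(y), y)/7)


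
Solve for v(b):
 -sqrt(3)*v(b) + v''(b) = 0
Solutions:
 v(b) = C1*exp(-3^(1/4)*b) + C2*exp(3^(1/4)*b)


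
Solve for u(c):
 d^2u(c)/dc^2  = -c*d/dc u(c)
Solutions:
 u(c) = C1 + C2*erf(sqrt(2)*c/2)


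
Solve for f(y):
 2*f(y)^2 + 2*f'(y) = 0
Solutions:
 f(y) = 1/(C1 + y)


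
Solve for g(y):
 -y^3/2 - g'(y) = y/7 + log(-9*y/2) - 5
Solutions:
 g(y) = C1 - y^4/8 - y^2/14 - y*log(-y) + y*(-2*log(3) + log(2) + 6)


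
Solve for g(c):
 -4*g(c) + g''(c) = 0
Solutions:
 g(c) = C1*exp(-2*c) + C2*exp(2*c)


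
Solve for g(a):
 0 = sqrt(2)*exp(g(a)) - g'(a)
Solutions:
 g(a) = log(-1/(C1 + sqrt(2)*a))


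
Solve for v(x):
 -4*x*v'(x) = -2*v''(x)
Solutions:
 v(x) = C1 + C2*erfi(x)


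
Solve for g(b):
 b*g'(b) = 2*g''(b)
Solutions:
 g(b) = C1 + C2*erfi(b/2)


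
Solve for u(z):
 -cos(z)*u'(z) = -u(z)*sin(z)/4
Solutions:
 u(z) = C1/cos(z)^(1/4)


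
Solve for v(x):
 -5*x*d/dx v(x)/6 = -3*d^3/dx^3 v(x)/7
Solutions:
 v(x) = C1 + Integral(C2*airyai(420^(1/3)*x/6) + C3*airybi(420^(1/3)*x/6), x)


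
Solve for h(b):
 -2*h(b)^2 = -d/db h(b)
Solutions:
 h(b) = -1/(C1 + 2*b)


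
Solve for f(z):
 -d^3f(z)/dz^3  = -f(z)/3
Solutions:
 f(z) = C3*exp(3^(2/3)*z/3) + (C1*sin(3^(1/6)*z/2) + C2*cos(3^(1/6)*z/2))*exp(-3^(2/3)*z/6)


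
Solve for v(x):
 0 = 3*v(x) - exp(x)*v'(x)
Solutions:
 v(x) = C1*exp(-3*exp(-x))


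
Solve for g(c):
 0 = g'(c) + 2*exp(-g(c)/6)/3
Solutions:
 g(c) = 6*log(C1 - c/9)


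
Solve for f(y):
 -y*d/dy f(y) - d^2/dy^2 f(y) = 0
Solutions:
 f(y) = C1 + C2*erf(sqrt(2)*y/2)


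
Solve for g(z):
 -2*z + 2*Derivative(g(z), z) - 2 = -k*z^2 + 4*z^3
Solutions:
 g(z) = C1 - k*z^3/6 + z^4/2 + z^2/2 + z


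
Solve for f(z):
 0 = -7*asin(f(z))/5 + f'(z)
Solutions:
 Integral(1/asin(_y), (_y, f(z))) = C1 + 7*z/5


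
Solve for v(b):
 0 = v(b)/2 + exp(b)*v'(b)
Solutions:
 v(b) = C1*exp(exp(-b)/2)


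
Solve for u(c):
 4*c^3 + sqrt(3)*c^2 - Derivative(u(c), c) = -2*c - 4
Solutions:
 u(c) = C1 + c^4 + sqrt(3)*c^3/3 + c^2 + 4*c


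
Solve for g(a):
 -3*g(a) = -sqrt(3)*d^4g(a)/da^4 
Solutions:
 g(a) = C1*exp(-3^(1/8)*a) + C2*exp(3^(1/8)*a) + C3*sin(3^(1/8)*a) + C4*cos(3^(1/8)*a)


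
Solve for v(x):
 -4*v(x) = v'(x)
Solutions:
 v(x) = C1*exp(-4*x)


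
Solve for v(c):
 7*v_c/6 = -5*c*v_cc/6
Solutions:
 v(c) = C1 + C2/c^(2/5)


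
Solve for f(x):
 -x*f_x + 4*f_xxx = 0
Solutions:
 f(x) = C1 + Integral(C2*airyai(2^(1/3)*x/2) + C3*airybi(2^(1/3)*x/2), x)


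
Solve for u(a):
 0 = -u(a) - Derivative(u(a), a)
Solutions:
 u(a) = C1*exp(-a)


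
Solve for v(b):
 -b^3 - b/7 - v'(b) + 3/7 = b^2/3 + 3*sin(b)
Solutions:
 v(b) = C1 - b^4/4 - b^3/9 - b^2/14 + 3*b/7 + 3*cos(b)


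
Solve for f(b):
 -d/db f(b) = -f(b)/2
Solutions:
 f(b) = C1*exp(b/2)


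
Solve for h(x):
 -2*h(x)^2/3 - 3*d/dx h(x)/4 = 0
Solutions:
 h(x) = 9/(C1 + 8*x)


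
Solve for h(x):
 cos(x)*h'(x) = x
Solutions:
 h(x) = C1 + Integral(x/cos(x), x)


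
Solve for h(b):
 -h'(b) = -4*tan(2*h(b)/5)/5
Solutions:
 h(b) = -5*asin(C1*exp(8*b/25))/2 + 5*pi/2
 h(b) = 5*asin(C1*exp(8*b/25))/2


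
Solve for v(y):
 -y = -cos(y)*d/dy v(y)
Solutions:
 v(y) = C1 + Integral(y/cos(y), y)


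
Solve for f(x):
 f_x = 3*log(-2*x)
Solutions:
 f(x) = C1 + 3*x*log(-x) + 3*x*(-1 + log(2))


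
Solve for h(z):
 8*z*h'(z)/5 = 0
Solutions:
 h(z) = C1


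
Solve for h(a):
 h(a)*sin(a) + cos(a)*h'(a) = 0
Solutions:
 h(a) = C1*cos(a)


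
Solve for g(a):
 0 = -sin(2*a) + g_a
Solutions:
 g(a) = C1 - cos(2*a)/2


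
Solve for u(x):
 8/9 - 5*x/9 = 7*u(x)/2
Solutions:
 u(x) = 16/63 - 10*x/63


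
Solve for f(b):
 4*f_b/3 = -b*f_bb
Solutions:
 f(b) = C1 + C2/b^(1/3)


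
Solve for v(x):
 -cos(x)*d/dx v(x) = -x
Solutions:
 v(x) = C1 + Integral(x/cos(x), x)


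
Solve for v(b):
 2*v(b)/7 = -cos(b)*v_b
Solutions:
 v(b) = C1*(sin(b) - 1)^(1/7)/(sin(b) + 1)^(1/7)


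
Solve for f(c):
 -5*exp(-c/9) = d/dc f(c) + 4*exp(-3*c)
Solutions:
 f(c) = C1 + 4*exp(-3*c)/3 + 45*exp(-c/9)


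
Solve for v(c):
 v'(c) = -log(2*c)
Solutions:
 v(c) = C1 - c*log(c) - c*log(2) + c


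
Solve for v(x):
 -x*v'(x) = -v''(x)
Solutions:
 v(x) = C1 + C2*erfi(sqrt(2)*x/2)


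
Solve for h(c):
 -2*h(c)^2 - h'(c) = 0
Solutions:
 h(c) = 1/(C1 + 2*c)


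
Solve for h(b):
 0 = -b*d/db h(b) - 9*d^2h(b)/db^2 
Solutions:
 h(b) = C1 + C2*erf(sqrt(2)*b/6)


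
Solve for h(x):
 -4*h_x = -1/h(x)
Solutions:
 h(x) = -sqrt(C1 + 2*x)/2
 h(x) = sqrt(C1 + 2*x)/2


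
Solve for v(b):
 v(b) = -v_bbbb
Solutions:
 v(b) = (C1*sin(sqrt(2)*b/2) + C2*cos(sqrt(2)*b/2))*exp(-sqrt(2)*b/2) + (C3*sin(sqrt(2)*b/2) + C4*cos(sqrt(2)*b/2))*exp(sqrt(2)*b/2)


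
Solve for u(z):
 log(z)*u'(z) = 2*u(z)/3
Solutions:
 u(z) = C1*exp(2*li(z)/3)


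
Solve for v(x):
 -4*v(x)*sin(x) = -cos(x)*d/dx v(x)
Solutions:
 v(x) = C1/cos(x)^4


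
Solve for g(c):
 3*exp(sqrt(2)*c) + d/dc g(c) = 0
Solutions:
 g(c) = C1 - 3*sqrt(2)*exp(sqrt(2)*c)/2


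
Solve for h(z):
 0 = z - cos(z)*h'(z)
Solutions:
 h(z) = C1 + Integral(z/cos(z), z)


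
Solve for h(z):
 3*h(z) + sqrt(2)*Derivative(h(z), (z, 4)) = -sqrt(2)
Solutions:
 h(z) = (C1*sin(2^(3/8)*3^(1/4)*z/2) + C2*cos(2^(3/8)*3^(1/4)*z/2))*exp(-2^(3/8)*3^(1/4)*z/2) + (C3*sin(2^(3/8)*3^(1/4)*z/2) + C4*cos(2^(3/8)*3^(1/4)*z/2))*exp(2^(3/8)*3^(1/4)*z/2) - sqrt(2)/3


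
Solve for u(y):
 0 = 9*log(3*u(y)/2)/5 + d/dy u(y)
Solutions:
 -5*Integral(1/(-log(_y) - log(3) + log(2)), (_y, u(y)))/9 = C1 - y


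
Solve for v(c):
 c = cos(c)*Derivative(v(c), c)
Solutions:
 v(c) = C1 + Integral(c/cos(c), c)


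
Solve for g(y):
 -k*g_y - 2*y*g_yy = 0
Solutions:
 g(y) = C1 + y^(1 - re(k)/2)*(C2*sin(log(y)*Abs(im(k))/2) + C3*cos(log(y)*im(k)/2))


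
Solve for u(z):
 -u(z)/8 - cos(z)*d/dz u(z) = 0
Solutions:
 u(z) = C1*(sin(z) - 1)^(1/16)/(sin(z) + 1)^(1/16)


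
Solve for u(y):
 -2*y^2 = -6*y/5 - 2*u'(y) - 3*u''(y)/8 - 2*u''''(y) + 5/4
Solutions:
 u(y) = C1 + C2*exp(-y*(-(32 + 5*sqrt(41))^(1/3) + (32 + 5*sqrt(41))^(-1/3))/8)*sin(sqrt(3)*y*((32 + 5*sqrt(41))^(-1/3) + (32 + 5*sqrt(41))^(1/3))/8) + C3*exp(-y*(-(32 + 5*sqrt(41))^(1/3) + (32 + 5*sqrt(41))^(-1/3))/8)*cos(sqrt(3)*y*((32 + 5*sqrt(41))^(-1/3) + (32 + 5*sqrt(41))^(1/3))/8) + C4*exp(y*(-(32 + 5*sqrt(41))^(1/3) + (32 + 5*sqrt(41))^(-1/3))/4) + y^3/3 - 39*y^2/80 + 517*y/640


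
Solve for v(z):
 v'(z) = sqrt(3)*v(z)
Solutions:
 v(z) = C1*exp(sqrt(3)*z)


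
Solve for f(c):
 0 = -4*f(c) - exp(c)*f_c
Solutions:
 f(c) = C1*exp(4*exp(-c))


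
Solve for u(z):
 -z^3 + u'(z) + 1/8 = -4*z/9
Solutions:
 u(z) = C1 + z^4/4 - 2*z^2/9 - z/8


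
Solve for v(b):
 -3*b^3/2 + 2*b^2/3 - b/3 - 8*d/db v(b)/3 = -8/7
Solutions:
 v(b) = C1 - 9*b^4/64 + b^3/12 - b^2/16 + 3*b/7


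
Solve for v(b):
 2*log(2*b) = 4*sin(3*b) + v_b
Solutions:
 v(b) = C1 + 2*b*log(b) - 2*b + 2*b*log(2) + 4*cos(3*b)/3


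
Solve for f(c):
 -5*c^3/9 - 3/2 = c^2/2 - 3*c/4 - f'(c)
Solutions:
 f(c) = C1 + 5*c^4/36 + c^3/6 - 3*c^2/8 + 3*c/2


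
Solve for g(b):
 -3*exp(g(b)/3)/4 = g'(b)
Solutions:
 g(b) = 3*log(1/(C1 + 3*b)) + 3*log(12)


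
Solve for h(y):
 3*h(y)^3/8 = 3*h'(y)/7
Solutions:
 h(y) = -2*sqrt(-1/(C1 + 7*y))
 h(y) = 2*sqrt(-1/(C1 + 7*y))


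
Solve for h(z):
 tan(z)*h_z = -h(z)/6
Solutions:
 h(z) = C1/sin(z)^(1/6)


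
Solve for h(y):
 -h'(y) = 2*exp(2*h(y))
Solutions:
 h(y) = log(-sqrt(-1/(C1 - 2*y))) - log(2)/2
 h(y) = log(-1/(C1 - 2*y))/2 - log(2)/2


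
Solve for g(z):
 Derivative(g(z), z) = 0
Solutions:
 g(z) = C1


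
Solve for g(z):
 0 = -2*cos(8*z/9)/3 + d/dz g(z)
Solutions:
 g(z) = C1 + 3*sin(8*z/9)/4


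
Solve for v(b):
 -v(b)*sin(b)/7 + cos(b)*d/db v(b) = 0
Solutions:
 v(b) = C1/cos(b)^(1/7)


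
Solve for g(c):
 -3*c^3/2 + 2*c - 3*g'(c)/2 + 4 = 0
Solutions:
 g(c) = C1 - c^4/4 + 2*c^2/3 + 8*c/3


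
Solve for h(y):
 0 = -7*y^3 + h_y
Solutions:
 h(y) = C1 + 7*y^4/4


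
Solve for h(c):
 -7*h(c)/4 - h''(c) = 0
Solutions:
 h(c) = C1*sin(sqrt(7)*c/2) + C2*cos(sqrt(7)*c/2)


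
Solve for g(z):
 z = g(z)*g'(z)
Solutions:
 g(z) = -sqrt(C1 + z^2)
 g(z) = sqrt(C1 + z^2)


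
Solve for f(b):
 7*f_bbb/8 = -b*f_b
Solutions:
 f(b) = C1 + Integral(C2*airyai(-2*7^(2/3)*b/7) + C3*airybi(-2*7^(2/3)*b/7), b)


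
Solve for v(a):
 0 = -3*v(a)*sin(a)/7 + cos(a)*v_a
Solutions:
 v(a) = C1/cos(a)^(3/7)


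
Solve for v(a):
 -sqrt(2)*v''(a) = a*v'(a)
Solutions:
 v(a) = C1 + C2*erf(2^(1/4)*a/2)


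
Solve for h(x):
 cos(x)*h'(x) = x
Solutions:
 h(x) = C1 + Integral(x/cos(x), x)


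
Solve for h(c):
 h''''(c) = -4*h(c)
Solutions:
 h(c) = (C1*sin(c) + C2*cos(c))*exp(-c) + (C3*sin(c) + C4*cos(c))*exp(c)


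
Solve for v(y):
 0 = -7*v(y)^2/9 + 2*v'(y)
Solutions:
 v(y) = -18/(C1 + 7*y)


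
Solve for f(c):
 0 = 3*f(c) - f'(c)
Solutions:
 f(c) = C1*exp(3*c)


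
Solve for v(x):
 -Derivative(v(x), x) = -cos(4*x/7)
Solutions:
 v(x) = C1 + 7*sin(4*x/7)/4


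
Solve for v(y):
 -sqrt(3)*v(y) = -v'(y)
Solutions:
 v(y) = C1*exp(sqrt(3)*y)


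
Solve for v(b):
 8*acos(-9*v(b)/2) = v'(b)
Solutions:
 Integral(1/acos(-9*_y/2), (_y, v(b))) = C1 + 8*b


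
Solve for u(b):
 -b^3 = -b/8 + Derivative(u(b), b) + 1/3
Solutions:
 u(b) = C1 - b^4/4 + b^2/16 - b/3


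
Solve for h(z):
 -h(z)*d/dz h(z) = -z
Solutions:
 h(z) = -sqrt(C1 + z^2)
 h(z) = sqrt(C1 + z^2)


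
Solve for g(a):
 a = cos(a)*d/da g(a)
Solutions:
 g(a) = C1 + Integral(a/cos(a), a)


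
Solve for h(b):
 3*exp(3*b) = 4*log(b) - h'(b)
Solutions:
 h(b) = C1 + 4*b*log(b) - 4*b - exp(3*b)


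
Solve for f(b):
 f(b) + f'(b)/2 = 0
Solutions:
 f(b) = C1*exp(-2*b)


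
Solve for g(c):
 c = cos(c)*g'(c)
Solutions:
 g(c) = C1 + Integral(c/cos(c), c)


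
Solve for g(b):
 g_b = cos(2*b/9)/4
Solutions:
 g(b) = C1 + 9*sin(2*b/9)/8


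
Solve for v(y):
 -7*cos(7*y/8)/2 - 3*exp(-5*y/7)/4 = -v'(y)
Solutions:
 v(y) = C1 + 4*sin(7*y/8) - 21*exp(-5*y/7)/20


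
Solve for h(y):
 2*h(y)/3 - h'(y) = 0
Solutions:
 h(y) = C1*exp(2*y/3)


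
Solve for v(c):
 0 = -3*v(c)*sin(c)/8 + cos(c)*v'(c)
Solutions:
 v(c) = C1/cos(c)^(3/8)


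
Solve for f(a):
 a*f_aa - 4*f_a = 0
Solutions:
 f(a) = C1 + C2*a^5


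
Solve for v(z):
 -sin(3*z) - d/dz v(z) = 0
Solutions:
 v(z) = C1 + cos(3*z)/3


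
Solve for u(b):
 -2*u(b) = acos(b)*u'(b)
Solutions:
 u(b) = C1*exp(-2*Integral(1/acos(b), b))


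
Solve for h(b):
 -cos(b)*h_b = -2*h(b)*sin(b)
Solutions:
 h(b) = C1/cos(b)^2


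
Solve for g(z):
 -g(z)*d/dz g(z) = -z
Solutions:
 g(z) = -sqrt(C1 + z^2)
 g(z) = sqrt(C1 + z^2)


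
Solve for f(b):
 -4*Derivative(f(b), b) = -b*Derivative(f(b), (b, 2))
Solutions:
 f(b) = C1 + C2*b^5


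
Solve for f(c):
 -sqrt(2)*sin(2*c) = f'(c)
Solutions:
 f(c) = C1 + sqrt(2)*cos(2*c)/2


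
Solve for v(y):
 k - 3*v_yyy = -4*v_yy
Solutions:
 v(y) = C1 + C2*y + C3*exp(4*y/3) - k*y^2/8


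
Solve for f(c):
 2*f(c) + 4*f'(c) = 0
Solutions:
 f(c) = C1*exp(-c/2)


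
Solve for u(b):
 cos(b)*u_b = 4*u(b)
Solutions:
 u(b) = C1*(sin(b)^2 + 2*sin(b) + 1)/(sin(b)^2 - 2*sin(b) + 1)


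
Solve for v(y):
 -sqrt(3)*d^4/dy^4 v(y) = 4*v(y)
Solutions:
 v(y) = (C1*sin(3^(7/8)*y/3) + C2*cos(3^(7/8)*y/3))*exp(-3^(7/8)*y/3) + (C3*sin(3^(7/8)*y/3) + C4*cos(3^(7/8)*y/3))*exp(3^(7/8)*y/3)


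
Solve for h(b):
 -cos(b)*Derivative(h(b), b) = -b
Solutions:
 h(b) = C1 + Integral(b/cos(b), b)


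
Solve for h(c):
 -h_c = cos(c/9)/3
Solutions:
 h(c) = C1 - 3*sin(c/9)


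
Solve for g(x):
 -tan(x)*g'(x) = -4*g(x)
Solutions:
 g(x) = C1*sin(x)^4


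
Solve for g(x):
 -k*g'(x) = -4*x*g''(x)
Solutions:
 g(x) = C1 + x^(re(k)/4 + 1)*(C2*sin(log(x)*Abs(im(k))/4) + C3*cos(log(x)*im(k)/4))


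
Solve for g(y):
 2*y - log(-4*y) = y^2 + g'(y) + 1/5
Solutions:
 g(y) = C1 - y^3/3 + y^2 - y*log(-y) + y*(4/5 - 2*log(2))


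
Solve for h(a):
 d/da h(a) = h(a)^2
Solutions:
 h(a) = -1/(C1 + a)


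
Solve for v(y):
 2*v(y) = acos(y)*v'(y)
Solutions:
 v(y) = C1*exp(2*Integral(1/acos(y), y))


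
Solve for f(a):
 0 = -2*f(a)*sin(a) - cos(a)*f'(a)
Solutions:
 f(a) = C1*cos(a)^2


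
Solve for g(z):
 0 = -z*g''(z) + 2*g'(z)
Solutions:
 g(z) = C1 + C2*z^3


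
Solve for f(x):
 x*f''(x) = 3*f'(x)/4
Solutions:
 f(x) = C1 + C2*x^(7/4)


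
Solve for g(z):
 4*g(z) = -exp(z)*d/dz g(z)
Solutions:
 g(z) = C1*exp(4*exp(-z))


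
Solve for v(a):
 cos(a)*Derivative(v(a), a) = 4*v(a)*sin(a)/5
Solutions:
 v(a) = C1/cos(a)^(4/5)


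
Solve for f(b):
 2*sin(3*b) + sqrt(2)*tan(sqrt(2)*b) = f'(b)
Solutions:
 f(b) = C1 - log(cos(sqrt(2)*b)) - 2*cos(3*b)/3


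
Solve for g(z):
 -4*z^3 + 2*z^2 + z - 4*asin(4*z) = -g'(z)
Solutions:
 g(z) = C1 + z^4 - 2*z^3/3 - z^2/2 + 4*z*asin(4*z) + sqrt(1 - 16*z^2)


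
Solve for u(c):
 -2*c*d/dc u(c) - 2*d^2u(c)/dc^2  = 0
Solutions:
 u(c) = C1 + C2*erf(sqrt(2)*c/2)


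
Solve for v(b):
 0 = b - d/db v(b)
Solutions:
 v(b) = C1 + b^2/2


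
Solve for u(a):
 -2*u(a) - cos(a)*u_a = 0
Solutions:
 u(a) = C1*(sin(a) - 1)/(sin(a) + 1)


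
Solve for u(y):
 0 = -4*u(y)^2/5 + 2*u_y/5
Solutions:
 u(y) = -1/(C1 + 2*y)


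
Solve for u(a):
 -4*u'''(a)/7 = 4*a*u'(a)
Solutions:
 u(a) = C1 + Integral(C2*airyai(-7^(1/3)*a) + C3*airybi(-7^(1/3)*a), a)


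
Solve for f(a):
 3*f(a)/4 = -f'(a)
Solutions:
 f(a) = C1*exp(-3*a/4)


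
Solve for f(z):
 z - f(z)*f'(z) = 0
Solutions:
 f(z) = -sqrt(C1 + z^2)
 f(z) = sqrt(C1 + z^2)


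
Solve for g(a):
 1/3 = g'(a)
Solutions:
 g(a) = C1 + a/3


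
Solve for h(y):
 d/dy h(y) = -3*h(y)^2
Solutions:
 h(y) = 1/(C1 + 3*y)


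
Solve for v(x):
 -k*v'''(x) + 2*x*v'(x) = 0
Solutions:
 v(x) = C1 + Integral(C2*airyai(2^(1/3)*x*(1/k)^(1/3)) + C3*airybi(2^(1/3)*x*(1/k)^(1/3)), x)


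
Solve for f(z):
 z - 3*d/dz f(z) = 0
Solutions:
 f(z) = C1 + z^2/6


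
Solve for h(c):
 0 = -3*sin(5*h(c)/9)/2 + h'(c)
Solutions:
 -3*c/2 + 9*log(cos(5*h(c)/9) - 1)/10 - 9*log(cos(5*h(c)/9) + 1)/10 = C1


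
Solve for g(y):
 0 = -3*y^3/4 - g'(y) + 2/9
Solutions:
 g(y) = C1 - 3*y^4/16 + 2*y/9


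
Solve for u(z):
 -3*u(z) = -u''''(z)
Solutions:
 u(z) = C1*exp(-3^(1/4)*z) + C2*exp(3^(1/4)*z) + C3*sin(3^(1/4)*z) + C4*cos(3^(1/4)*z)


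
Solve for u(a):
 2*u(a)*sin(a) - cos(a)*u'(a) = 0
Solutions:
 u(a) = C1/cos(a)^2


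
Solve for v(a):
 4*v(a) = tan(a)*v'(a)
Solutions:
 v(a) = C1*sin(a)^4


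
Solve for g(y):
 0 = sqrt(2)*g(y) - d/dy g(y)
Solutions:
 g(y) = C1*exp(sqrt(2)*y)


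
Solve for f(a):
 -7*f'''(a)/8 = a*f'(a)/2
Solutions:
 f(a) = C1 + Integral(C2*airyai(-14^(2/3)*a/7) + C3*airybi(-14^(2/3)*a/7), a)


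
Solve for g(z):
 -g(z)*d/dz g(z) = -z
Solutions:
 g(z) = -sqrt(C1 + z^2)
 g(z) = sqrt(C1 + z^2)


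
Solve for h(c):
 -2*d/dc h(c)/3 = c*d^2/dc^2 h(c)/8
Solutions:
 h(c) = C1 + C2/c^(13/3)


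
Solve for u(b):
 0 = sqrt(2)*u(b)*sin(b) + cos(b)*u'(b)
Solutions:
 u(b) = C1*cos(b)^(sqrt(2))


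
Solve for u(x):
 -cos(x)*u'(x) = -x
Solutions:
 u(x) = C1 + Integral(x/cos(x), x)


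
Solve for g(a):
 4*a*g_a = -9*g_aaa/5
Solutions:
 g(a) = C1 + Integral(C2*airyai(-60^(1/3)*a/3) + C3*airybi(-60^(1/3)*a/3), a)


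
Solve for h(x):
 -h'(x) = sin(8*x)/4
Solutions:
 h(x) = C1 + cos(8*x)/32


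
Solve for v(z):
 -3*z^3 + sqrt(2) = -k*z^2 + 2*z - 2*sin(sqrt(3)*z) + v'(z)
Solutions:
 v(z) = C1 + k*z^3/3 - 3*z^4/4 - z^2 + sqrt(2)*z - 2*sqrt(3)*cos(sqrt(3)*z)/3


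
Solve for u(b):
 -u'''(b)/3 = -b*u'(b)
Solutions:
 u(b) = C1 + Integral(C2*airyai(3^(1/3)*b) + C3*airybi(3^(1/3)*b), b)


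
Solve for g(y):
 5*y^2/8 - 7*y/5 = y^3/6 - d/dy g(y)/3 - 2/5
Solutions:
 g(y) = C1 + y^4/8 - 5*y^3/8 + 21*y^2/10 - 6*y/5


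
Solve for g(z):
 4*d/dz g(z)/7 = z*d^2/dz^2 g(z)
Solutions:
 g(z) = C1 + C2*z^(11/7)


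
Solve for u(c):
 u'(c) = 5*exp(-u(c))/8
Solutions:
 u(c) = log(C1 + 5*c/8)


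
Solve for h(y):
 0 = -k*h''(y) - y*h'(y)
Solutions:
 h(y) = C1 + C2*sqrt(k)*erf(sqrt(2)*y*sqrt(1/k)/2)


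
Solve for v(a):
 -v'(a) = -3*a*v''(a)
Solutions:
 v(a) = C1 + C2*a^(4/3)


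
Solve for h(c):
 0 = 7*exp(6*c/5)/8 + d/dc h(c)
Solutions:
 h(c) = C1 - 35*exp(6*c/5)/48


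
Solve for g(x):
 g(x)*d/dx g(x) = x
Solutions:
 g(x) = -sqrt(C1 + x^2)
 g(x) = sqrt(C1 + x^2)


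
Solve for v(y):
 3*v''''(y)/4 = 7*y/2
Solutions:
 v(y) = C1 + C2*y + C3*y^2 + C4*y^3 + 7*y^5/180


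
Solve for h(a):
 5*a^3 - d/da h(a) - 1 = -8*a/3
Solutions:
 h(a) = C1 + 5*a^4/4 + 4*a^2/3 - a


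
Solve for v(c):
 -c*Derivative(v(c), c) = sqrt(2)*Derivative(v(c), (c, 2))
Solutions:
 v(c) = C1 + C2*erf(2^(1/4)*c/2)


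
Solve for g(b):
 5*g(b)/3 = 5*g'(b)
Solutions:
 g(b) = C1*exp(b/3)


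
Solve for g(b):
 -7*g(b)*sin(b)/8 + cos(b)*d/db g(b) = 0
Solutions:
 g(b) = C1/cos(b)^(7/8)


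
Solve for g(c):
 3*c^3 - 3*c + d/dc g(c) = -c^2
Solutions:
 g(c) = C1 - 3*c^4/4 - c^3/3 + 3*c^2/2


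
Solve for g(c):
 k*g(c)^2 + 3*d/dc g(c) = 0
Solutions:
 g(c) = 3/(C1 + c*k)


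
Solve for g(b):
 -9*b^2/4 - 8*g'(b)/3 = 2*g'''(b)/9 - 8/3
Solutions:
 g(b) = C1 + C2*sin(2*sqrt(3)*b) + C3*cos(2*sqrt(3)*b) - 9*b^3/32 + 73*b/64


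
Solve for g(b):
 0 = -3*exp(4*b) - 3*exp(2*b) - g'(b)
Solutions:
 g(b) = C1 - 3*exp(4*b)/4 - 3*exp(2*b)/2


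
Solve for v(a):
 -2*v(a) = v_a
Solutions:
 v(a) = C1*exp(-2*a)


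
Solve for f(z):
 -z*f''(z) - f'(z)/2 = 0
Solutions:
 f(z) = C1 + C2*sqrt(z)


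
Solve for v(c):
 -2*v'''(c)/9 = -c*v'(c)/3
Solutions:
 v(c) = C1 + Integral(C2*airyai(2^(2/3)*3^(1/3)*c/2) + C3*airybi(2^(2/3)*3^(1/3)*c/2), c)


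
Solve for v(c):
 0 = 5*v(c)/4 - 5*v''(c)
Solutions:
 v(c) = C1*exp(-c/2) + C2*exp(c/2)


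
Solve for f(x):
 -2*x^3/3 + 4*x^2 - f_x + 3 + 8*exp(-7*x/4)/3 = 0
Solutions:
 f(x) = C1 - x^4/6 + 4*x^3/3 + 3*x - 32*exp(-7*x/4)/21


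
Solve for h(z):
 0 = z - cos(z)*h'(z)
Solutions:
 h(z) = C1 + Integral(z/cos(z), z)


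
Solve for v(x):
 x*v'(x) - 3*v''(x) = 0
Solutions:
 v(x) = C1 + C2*erfi(sqrt(6)*x/6)


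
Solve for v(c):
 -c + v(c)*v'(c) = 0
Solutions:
 v(c) = -sqrt(C1 + c^2)
 v(c) = sqrt(C1 + c^2)


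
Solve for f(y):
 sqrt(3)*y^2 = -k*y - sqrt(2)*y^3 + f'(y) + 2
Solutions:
 f(y) = C1 + k*y^2/2 + sqrt(2)*y^4/4 + sqrt(3)*y^3/3 - 2*y


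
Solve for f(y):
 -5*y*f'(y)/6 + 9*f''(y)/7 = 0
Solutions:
 f(y) = C1 + C2*erfi(sqrt(105)*y/18)


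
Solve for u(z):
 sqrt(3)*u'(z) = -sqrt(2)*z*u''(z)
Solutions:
 u(z) = C1 + C2*z^(1 - sqrt(6)/2)


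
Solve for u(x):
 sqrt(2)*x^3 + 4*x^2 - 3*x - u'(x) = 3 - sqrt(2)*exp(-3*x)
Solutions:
 u(x) = C1 + sqrt(2)*x^4/4 + 4*x^3/3 - 3*x^2/2 - 3*x - sqrt(2)*exp(-3*x)/3


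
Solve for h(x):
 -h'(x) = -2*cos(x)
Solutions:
 h(x) = C1 + 2*sin(x)


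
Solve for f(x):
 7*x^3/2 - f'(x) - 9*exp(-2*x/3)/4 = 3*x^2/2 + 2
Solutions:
 f(x) = C1 + 7*x^4/8 - x^3/2 - 2*x + 27*exp(-2*x/3)/8


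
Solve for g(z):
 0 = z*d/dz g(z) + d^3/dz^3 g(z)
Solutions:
 g(z) = C1 + Integral(C2*airyai(-z) + C3*airybi(-z), z)


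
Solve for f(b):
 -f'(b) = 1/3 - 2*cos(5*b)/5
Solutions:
 f(b) = C1 - b/3 + 2*sin(5*b)/25


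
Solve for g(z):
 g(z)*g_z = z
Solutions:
 g(z) = -sqrt(C1 + z^2)
 g(z) = sqrt(C1 + z^2)


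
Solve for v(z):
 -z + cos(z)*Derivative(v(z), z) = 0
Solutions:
 v(z) = C1 + Integral(z/cos(z), z)


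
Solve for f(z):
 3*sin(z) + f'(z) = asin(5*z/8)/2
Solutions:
 f(z) = C1 + z*asin(5*z/8)/2 + sqrt(64 - 25*z^2)/10 + 3*cos(z)


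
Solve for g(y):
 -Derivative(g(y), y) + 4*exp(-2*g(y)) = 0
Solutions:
 g(y) = log(-sqrt(C1 + 8*y))
 g(y) = log(C1 + 8*y)/2


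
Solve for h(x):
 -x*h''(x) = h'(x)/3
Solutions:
 h(x) = C1 + C2*x^(2/3)


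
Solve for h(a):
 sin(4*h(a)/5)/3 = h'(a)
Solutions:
 -a/3 + 5*log(cos(4*h(a)/5) - 1)/8 - 5*log(cos(4*h(a)/5) + 1)/8 = C1


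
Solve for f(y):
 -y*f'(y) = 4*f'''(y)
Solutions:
 f(y) = C1 + Integral(C2*airyai(-2^(1/3)*y/2) + C3*airybi(-2^(1/3)*y/2), y)


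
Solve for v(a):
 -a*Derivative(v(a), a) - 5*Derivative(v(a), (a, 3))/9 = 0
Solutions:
 v(a) = C1 + Integral(C2*airyai(-15^(2/3)*a/5) + C3*airybi(-15^(2/3)*a/5), a)


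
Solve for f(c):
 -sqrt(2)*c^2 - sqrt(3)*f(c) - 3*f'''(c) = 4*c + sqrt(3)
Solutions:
 f(c) = C3*exp(-3^(5/6)*c/3) - sqrt(6)*c^2/3 - 4*sqrt(3)*c/3 + (C1*sin(3^(1/3)*c/2) + C2*cos(3^(1/3)*c/2))*exp(3^(5/6)*c/6) - 1


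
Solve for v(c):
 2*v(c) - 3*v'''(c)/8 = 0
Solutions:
 v(c) = C3*exp(2*2^(1/3)*3^(2/3)*c/3) + (C1*sin(2^(1/3)*3^(1/6)*c) + C2*cos(2^(1/3)*3^(1/6)*c))*exp(-2^(1/3)*3^(2/3)*c/3)


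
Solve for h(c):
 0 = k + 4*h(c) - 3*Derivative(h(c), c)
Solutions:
 h(c) = C1*exp(4*c/3) - k/4


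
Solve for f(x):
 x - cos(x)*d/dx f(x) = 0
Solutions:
 f(x) = C1 + Integral(x/cos(x), x)


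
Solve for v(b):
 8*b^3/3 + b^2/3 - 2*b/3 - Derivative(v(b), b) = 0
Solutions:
 v(b) = C1 + 2*b^4/3 + b^3/9 - b^2/3


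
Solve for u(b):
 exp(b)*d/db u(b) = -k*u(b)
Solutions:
 u(b) = C1*exp(k*exp(-b))


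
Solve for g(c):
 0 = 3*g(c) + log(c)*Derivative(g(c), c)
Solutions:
 g(c) = C1*exp(-3*li(c))


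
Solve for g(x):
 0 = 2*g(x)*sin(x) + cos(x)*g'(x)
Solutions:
 g(x) = C1*cos(x)^2


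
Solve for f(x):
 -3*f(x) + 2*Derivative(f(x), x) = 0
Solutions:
 f(x) = C1*exp(3*x/2)


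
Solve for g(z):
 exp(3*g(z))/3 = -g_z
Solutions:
 g(z) = log((-1 - sqrt(3)*I)*(1/(C1 + z))^(1/3)/2)
 g(z) = log((-1 + sqrt(3)*I)*(1/(C1 + z))^(1/3)/2)
 g(z) = log(1/(C1 + z))/3


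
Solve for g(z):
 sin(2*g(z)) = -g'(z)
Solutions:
 g(z) = pi - acos((-C1 - exp(4*z))/(C1 - exp(4*z)))/2
 g(z) = acos((-C1 - exp(4*z))/(C1 - exp(4*z)))/2


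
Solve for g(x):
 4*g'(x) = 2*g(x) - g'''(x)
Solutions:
 g(x) = C1*exp(x*(-3*(1 + sqrt(273)/9)^(1/3) + 4/(1 + sqrt(273)/9)^(1/3))/6)*sin(sqrt(3)*x*(4/(1 + sqrt(273)/9)^(1/3) + 3*(1 + sqrt(273)/9)^(1/3))/6) + C2*exp(x*(-3*(1 + sqrt(273)/9)^(1/3) + 4/(1 + sqrt(273)/9)^(1/3))/6)*cos(sqrt(3)*x*(4/(1 + sqrt(273)/9)^(1/3) + 3*(1 + sqrt(273)/9)^(1/3))/6) + C3*exp(x*(-4/(3*(1 + sqrt(273)/9)^(1/3)) + (1 + sqrt(273)/9)^(1/3)))


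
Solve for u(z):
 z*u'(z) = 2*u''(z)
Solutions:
 u(z) = C1 + C2*erfi(z/2)


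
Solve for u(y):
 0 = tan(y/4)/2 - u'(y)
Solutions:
 u(y) = C1 - 2*log(cos(y/4))


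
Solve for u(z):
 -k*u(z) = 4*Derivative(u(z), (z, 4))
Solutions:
 u(z) = C1*exp(-sqrt(2)*z*(-k)^(1/4)/2) + C2*exp(sqrt(2)*z*(-k)^(1/4)/2) + C3*exp(-sqrt(2)*I*z*(-k)^(1/4)/2) + C4*exp(sqrt(2)*I*z*(-k)^(1/4)/2)


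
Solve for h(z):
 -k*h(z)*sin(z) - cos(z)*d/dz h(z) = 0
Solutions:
 h(z) = C1*exp(k*log(cos(z)))


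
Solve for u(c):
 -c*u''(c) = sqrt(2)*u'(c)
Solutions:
 u(c) = C1 + C2*c^(1 - sqrt(2))


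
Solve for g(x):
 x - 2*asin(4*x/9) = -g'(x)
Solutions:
 g(x) = C1 - x^2/2 + 2*x*asin(4*x/9) + sqrt(81 - 16*x^2)/2


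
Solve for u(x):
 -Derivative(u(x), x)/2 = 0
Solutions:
 u(x) = C1


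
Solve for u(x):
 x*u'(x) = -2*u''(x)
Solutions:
 u(x) = C1 + C2*erf(x/2)


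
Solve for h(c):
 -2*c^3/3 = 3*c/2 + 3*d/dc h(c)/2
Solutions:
 h(c) = C1 - c^4/9 - c^2/2


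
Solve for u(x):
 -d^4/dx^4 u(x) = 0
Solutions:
 u(x) = C1 + C2*x + C3*x^2 + C4*x^3


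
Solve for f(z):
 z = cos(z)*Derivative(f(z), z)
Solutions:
 f(z) = C1 + Integral(z/cos(z), z)


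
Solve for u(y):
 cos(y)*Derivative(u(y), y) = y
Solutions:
 u(y) = C1 + Integral(y/cos(y), y)


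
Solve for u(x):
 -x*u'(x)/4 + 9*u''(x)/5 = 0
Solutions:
 u(x) = C1 + C2*erfi(sqrt(10)*x/12)


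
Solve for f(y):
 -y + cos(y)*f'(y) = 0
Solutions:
 f(y) = C1 + Integral(y/cos(y), y)


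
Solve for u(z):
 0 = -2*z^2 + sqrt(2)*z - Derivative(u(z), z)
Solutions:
 u(z) = C1 - 2*z^3/3 + sqrt(2)*z^2/2


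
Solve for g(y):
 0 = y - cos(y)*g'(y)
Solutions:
 g(y) = C1 + Integral(y/cos(y), y)


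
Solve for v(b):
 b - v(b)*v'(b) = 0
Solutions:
 v(b) = -sqrt(C1 + b^2)
 v(b) = sqrt(C1 + b^2)


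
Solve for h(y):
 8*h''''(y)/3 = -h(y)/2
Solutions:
 h(y) = (C1*sin(sqrt(2)*3^(1/4)*y/4) + C2*cos(sqrt(2)*3^(1/4)*y/4))*exp(-sqrt(2)*3^(1/4)*y/4) + (C3*sin(sqrt(2)*3^(1/4)*y/4) + C4*cos(sqrt(2)*3^(1/4)*y/4))*exp(sqrt(2)*3^(1/4)*y/4)


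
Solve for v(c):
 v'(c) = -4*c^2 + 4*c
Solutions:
 v(c) = C1 - 4*c^3/3 + 2*c^2


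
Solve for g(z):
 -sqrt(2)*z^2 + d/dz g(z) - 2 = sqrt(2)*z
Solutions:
 g(z) = C1 + sqrt(2)*z^3/3 + sqrt(2)*z^2/2 + 2*z


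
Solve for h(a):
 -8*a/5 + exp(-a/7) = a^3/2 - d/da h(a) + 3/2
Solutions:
 h(a) = C1 + a^4/8 + 4*a^2/5 + 3*a/2 + 7*exp(-a/7)


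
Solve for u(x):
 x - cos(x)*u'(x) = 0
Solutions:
 u(x) = C1 + Integral(x/cos(x), x)


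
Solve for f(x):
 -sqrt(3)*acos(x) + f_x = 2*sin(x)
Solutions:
 f(x) = C1 + sqrt(3)*(x*acos(x) - sqrt(1 - x^2)) - 2*cos(x)


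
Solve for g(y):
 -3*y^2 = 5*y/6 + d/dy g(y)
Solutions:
 g(y) = C1 - y^3 - 5*y^2/12


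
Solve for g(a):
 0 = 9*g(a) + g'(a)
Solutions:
 g(a) = C1*exp(-9*a)


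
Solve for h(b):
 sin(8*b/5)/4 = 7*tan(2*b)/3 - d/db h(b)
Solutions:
 h(b) = C1 - 7*log(cos(2*b))/6 + 5*cos(8*b/5)/32


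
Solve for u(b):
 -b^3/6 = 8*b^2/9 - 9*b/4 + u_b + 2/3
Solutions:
 u(b) = C1 - b^4/24 - 8*b^3/27 + 9*b^2/8 - 2*b/3


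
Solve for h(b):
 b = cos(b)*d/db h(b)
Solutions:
 h(b) = C1 + Integral(b/cos(b), b)


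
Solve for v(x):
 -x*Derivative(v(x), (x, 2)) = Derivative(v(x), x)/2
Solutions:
 v(x) = C1 + C2*sqrt(x)


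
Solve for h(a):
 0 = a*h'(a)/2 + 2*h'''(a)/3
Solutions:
 h(a) = C1 + Integral(C2*airyai(-6^(1/3)*a/2) + C3*airybi(-6^(1/3)*a/2), a)


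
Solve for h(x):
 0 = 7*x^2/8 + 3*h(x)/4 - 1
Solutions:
 h(x) = 4/3 - 7*x^2/6


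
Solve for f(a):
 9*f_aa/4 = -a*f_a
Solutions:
 f(a) = C1 + C2*erf(sqrt(2)*a/3)


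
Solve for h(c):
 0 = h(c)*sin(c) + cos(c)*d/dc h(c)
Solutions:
 h(c) = C1*cos(c)


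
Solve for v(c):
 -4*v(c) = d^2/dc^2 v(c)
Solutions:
 v(c) = C1*sin(2*c) + C2*cos(2*c)


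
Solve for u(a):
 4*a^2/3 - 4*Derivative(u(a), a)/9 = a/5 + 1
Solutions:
 u(a) = C1 + a^3 - 9*a^2/40 - 9*a/4


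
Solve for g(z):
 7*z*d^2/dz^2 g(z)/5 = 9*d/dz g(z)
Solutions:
 g(z) = C1 + C2*z^(52/7)


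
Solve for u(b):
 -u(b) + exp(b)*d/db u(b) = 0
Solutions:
 u(b) = C1*exp(-exp(-b))


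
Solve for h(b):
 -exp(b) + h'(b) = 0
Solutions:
 h(b) = C1 + exp(b)


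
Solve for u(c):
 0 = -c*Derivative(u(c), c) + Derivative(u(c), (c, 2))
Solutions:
 u(c) = C1 + C2*erfi(sqrt(2)*c/2)


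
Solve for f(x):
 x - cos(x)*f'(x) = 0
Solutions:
 f(x) = C1 + Integral(x/cos(x), x)


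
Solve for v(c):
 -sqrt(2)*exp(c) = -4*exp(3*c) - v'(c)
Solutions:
 v(c) = C1 - 4*exp(3*c)/3 + sqrt(2)*exp(c)


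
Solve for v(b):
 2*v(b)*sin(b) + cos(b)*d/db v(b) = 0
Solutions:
 v(b) = C1*cos(b)^2


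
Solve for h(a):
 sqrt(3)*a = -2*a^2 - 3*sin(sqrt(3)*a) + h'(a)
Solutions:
 h(a) = C1 + 2*a^3/3 + sqrt(3)*a^2/2 - sqrt(3)*cos(sqrt(3)*a)


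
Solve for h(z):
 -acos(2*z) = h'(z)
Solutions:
 h(z) = C1 - z*acos(2*z) + sqrt(1 - 4*z^2)/2


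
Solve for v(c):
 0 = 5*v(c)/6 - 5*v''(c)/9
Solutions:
 v(c) = C1*exp(-sqrt(6)*c/2) + C2*exp(sqrt(6)*c/2)


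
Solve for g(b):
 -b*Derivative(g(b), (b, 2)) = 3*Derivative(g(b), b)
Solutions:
 g(b) = C1 + C2/b^2


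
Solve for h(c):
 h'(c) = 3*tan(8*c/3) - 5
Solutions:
 h(c) = C1 - 5*c - 9*log(cos(8*c/3))/8


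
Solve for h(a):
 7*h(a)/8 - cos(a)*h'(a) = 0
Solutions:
 h(a) = C1*(sin(a) + 1)^(7/16)/(sin(a) - 1)^(7/16)


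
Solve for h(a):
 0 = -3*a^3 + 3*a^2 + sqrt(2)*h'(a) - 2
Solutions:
 h(a) = C1 + 3*sqrt(2)*a^4/8 - sqrt(2)*a^3/2 + sqrt(2)*a


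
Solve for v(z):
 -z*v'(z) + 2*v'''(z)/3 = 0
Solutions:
 v(z) = C1 + Integral(C2*airyai(2^(2/3)*3^(1/3)*z/2) + C3*airybi(2^(2/3)*3^(1/3)*z/2), z)


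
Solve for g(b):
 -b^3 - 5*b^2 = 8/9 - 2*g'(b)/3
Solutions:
 g(b) = C1 + 3*b^4/8 + 5*b^3/2 + 4*b/3


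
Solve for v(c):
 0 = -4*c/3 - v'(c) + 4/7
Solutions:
 v(c) = C1 - 2*c^2/3 + 4*c/7


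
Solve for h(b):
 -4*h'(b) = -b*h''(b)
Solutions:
 h(b) = C1 + C2*b^5
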